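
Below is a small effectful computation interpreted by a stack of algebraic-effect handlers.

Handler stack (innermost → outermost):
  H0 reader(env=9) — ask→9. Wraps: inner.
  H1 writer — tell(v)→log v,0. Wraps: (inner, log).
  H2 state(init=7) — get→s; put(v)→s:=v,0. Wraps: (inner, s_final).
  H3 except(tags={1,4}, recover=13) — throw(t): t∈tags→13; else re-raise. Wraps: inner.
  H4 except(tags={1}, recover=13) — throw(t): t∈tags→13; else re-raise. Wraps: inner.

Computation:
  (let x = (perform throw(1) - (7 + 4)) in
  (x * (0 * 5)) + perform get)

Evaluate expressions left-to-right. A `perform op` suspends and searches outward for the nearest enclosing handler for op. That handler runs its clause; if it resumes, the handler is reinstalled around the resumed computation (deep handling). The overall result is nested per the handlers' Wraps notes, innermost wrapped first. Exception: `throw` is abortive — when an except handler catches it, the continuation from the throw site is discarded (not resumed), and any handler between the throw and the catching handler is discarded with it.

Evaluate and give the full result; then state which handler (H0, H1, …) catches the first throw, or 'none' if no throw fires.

Answer: 13 ; first throw caught by: H3

Step-by-step:
throw(1) @ H3 caught ⇒ 13
H4 returns 13
= 13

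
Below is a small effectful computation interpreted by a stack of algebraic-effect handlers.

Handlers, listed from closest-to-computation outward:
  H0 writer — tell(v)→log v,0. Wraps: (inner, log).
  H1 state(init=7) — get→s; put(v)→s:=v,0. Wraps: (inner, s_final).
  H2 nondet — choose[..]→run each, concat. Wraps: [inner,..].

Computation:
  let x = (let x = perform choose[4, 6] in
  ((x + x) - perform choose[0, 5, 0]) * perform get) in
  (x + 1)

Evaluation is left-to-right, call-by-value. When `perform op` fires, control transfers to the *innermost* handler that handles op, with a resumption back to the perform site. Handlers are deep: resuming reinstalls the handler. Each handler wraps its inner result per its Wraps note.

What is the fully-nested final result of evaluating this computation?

Answer: [((57, ()), 7), ((22, ()), 7), ((57, ()), 7), ((85, ()), 7), ((50, ()), 7), ((85, ()), 7)]

Step-by-step:
choose[4, 6] @ H2
  branch[0] choose=4:
    choose[0, 5, 0] @ H2
      branch[0] choose=0:
        get @ H1 ⇒ 7
        H0 returns (57, ())
        H1 returns ((57, ()), 7)
        H2 returns [((57, ()), 7)]
      branch[1] choose=5:
        get @ H1 ⇒ 7
        H0 returns (22, ())
        H1 returns ((22, ()), 7)
        H2 returns [((22, ()), 7)]
      branch[2] choose=0:
        get @ H1 ⇒ 7
        H0 returns (57, ())
        H1 returns ((57, ()), 7)
        H2 returns [((57, ()), 7)]
  branch[1] choose=6:
    choose[0, 5, 0] @ H2
      branch[0] choose=0:
        get @ H1 ⇒ 7
        H0 returns (85, ())
        H1 returns ((85, ()), 7)
        H2 returns [((85, ()), 7)]
      branch[1] choose=5:
        get @ H1 ⇒ 7
        H0 returns (50, ())
        H1 returns ((50, ()), 7)
        H2 returns [((50, ()), 7)]
      branch[2] choose=0:
        get @ H1 ⇒ 7
        H0 returns (85, ())
        H1 returns ((85, ()), 7)
        H2 returns [((85, ()), 7)]
= [((57, ()), 7), ((22, ()), 7), ((57, ()), 7), ((85, ()), 7), ((50, ()), 7), ((85, ()), 7)]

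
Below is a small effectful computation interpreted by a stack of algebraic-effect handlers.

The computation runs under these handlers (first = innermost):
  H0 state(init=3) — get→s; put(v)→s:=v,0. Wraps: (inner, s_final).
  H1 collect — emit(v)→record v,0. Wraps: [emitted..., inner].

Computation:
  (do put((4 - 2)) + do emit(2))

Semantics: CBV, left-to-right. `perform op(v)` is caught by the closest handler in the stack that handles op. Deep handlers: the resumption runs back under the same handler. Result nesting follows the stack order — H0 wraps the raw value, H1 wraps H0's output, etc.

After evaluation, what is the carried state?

Answer: 2

Working:
put(2) @ H0 ⇒ s:=2
emit(2) @ H1 ⇒ out+=2
H0 returns (0, 2)
H1 returns [2, (0, 2)]
= [2, (0, 2)]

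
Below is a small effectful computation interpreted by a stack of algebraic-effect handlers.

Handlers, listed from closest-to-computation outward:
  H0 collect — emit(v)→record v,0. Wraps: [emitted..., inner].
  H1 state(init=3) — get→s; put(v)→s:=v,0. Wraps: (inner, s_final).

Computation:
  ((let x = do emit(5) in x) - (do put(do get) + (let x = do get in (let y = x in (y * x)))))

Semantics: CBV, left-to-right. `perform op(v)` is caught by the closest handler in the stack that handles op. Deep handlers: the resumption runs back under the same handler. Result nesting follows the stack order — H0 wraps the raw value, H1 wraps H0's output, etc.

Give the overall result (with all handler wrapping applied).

Step-by-step:
emit(5) @ H0 ⇒ out+=5
get @ H1 ⇒ 3
put(3) @ H1 ⇒ s:=3
get @ H1 ⇒ 3
H0 returns [5, -9]
H1 returns ([5, -9], 3)
= ([5, -9], 3)

Answer: ([5, -9], 3)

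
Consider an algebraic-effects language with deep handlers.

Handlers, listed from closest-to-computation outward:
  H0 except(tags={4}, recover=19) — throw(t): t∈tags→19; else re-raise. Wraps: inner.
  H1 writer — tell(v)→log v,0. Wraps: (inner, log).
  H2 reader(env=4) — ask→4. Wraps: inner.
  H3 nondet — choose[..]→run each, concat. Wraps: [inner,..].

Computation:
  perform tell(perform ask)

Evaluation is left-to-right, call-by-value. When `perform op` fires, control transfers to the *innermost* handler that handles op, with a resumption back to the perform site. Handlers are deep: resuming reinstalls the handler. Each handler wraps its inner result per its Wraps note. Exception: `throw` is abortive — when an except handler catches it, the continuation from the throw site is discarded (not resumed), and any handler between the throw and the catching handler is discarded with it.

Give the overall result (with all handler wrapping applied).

Evaluation trace:
ask @ H2 ⇒ 4
tell(4) @ H1 ⇒ log+=4
H0 returns 0
H1 returns (0, (4))
H2 returns (0, (4))
H3 returns [(0, (4))]
= [(0, (4))]

Answer: [(0, (4))]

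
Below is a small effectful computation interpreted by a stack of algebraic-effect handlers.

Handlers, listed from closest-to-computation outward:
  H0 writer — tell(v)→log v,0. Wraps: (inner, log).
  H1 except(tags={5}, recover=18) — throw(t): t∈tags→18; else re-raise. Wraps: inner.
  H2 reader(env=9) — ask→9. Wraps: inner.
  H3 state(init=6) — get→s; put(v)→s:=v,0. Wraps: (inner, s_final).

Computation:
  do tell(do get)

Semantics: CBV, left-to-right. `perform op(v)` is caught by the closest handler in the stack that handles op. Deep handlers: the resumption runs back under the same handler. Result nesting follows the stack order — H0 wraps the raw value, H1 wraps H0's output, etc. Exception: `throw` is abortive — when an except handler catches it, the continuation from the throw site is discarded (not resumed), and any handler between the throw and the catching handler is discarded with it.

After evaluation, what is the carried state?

Step-by-step:
get @ H3 ⇒ 6
tell(6) @ H0 ⇒ log+=6
H0 returns (0, (6))
H1 returns (0, (6))
H2 returns (0, (6))
H3 returns ((0, (6)), 6)
= ((0, (6)), 6)

Answer: 6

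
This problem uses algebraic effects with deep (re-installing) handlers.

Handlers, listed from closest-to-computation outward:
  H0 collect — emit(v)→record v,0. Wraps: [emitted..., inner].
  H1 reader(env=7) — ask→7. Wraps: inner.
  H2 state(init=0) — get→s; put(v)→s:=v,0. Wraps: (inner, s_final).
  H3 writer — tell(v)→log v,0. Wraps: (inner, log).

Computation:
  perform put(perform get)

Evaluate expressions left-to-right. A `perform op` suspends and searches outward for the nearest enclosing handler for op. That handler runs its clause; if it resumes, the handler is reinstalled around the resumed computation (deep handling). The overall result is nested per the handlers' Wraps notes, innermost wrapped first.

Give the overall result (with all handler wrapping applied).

Evaluation trace:
get @ H2 ⇒ 0
put(0) @ H2 ⇒ s:=0
H0 returns [0]
H1 returns [0]
H2 returns ([0], 0)
H3 returns (([0], 0), ())
= (([0], 0), ())

Answer: (([0], 0), ())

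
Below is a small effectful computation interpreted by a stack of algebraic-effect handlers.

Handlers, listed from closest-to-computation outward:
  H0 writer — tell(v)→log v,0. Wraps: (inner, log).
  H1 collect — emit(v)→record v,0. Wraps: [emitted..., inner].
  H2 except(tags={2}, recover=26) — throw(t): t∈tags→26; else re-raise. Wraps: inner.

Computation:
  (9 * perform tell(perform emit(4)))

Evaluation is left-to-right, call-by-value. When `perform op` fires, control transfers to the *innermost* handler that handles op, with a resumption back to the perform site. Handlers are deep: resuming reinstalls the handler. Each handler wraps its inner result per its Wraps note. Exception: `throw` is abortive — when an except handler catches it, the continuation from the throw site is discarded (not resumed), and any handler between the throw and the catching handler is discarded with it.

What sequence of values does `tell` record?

Answer: (0)

Evaluation trace:
emit(4) @ H1 ⇒ out+=4
tell(0) @ H0 ⇒ log+=0
H0 returns (0, (0))
H1 returns [4, (0, (0))]
H2 returns [4, (0, (0))]
= [4, (0, (0))]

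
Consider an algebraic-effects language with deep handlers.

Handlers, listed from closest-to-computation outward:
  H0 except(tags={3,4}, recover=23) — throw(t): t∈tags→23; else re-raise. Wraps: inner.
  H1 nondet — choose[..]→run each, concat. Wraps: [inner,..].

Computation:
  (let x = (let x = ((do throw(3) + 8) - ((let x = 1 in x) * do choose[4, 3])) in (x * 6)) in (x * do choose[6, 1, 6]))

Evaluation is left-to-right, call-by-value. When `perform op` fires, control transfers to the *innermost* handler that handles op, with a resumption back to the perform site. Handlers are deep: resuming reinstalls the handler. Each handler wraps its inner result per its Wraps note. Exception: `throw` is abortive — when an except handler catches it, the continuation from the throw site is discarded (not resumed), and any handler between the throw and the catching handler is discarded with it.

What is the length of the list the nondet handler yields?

Evaluation trace:
throw(3) @ H0 caught ⇒ 23
H1 returns [23]
= [23]

Answer: 1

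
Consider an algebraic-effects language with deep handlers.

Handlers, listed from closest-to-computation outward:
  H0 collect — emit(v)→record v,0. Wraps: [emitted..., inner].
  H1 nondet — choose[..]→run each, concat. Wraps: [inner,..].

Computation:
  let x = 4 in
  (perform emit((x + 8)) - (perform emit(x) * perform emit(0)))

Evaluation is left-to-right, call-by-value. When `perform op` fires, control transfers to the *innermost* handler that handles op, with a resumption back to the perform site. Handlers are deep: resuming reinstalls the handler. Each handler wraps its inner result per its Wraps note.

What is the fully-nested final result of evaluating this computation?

Answer: [[12, 4, 0, 0]]

Step-by-step:
emit(12) @ H0 ⇒ out+=12
emit(4) @ H0 ⇒ out+=4
emit(0) @ H0 ⇒ out+=0
H0 returns [12, 4, 0, 0]
H1 returns [[12, 4, 0, 0]]
= [[12, 4, 0, 0]]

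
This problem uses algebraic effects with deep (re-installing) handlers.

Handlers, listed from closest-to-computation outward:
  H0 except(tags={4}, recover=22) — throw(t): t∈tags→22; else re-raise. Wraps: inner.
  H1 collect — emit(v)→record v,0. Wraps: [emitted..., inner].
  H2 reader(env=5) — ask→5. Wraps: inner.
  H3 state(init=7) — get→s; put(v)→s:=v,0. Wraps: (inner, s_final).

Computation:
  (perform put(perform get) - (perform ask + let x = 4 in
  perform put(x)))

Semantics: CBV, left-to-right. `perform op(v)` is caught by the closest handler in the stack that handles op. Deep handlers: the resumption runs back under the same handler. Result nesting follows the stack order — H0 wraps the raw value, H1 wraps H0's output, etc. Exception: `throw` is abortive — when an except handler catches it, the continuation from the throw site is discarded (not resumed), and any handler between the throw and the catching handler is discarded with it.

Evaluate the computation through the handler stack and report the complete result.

Evaluation trace:
get @ H3 ⇒ 7
put(7) @ H3 ⇒ s:=7
ask @ H2 ⇒ 5
put(4) @ H3 ⇒ s:=4
H0 returns -5
H1 returns [-5]
H2 returns [-5]
H3 returns ([-5], 4)
= ([-5], 4)

Answer: ([-5], 4)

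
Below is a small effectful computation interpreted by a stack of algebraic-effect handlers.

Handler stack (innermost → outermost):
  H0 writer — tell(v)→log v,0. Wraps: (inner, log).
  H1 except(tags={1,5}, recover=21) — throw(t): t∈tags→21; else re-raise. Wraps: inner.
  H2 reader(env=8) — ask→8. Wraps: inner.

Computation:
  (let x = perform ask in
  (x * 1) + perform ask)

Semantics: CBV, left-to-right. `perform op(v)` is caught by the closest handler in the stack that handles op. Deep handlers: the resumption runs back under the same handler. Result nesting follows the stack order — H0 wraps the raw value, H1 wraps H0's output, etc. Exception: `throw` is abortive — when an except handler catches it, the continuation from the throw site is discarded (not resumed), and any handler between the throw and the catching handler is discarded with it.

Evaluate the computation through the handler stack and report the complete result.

Step-by-step:
ask @ H2 ⇒ 8
ask @ H2 ⇒ 8
H0 returns (16, ())
H1 returns (16, ())
H2 returns (16, ())
= (16, ())

Answer: (16, ())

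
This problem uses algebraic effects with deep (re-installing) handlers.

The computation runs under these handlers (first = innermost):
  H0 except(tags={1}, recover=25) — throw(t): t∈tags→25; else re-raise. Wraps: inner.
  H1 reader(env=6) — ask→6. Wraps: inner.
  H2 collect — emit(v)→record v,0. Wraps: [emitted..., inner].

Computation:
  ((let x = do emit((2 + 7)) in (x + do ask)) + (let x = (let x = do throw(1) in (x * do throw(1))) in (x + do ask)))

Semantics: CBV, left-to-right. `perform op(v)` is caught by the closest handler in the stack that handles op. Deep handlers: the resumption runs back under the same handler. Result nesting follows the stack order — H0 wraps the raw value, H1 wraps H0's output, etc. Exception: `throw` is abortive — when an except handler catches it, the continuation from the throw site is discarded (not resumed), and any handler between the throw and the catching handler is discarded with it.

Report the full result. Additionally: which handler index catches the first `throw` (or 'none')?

Evaluation trace:
emit(9) @ H2 ⇒ out+=9
ask @ H1 ⇒ 6
throw(1) @ H0 caught ⇒ 25
H1 returns 25
H2 returns [9, 25]
= [9, 25]

Answer: [9, 25] ; first throw caught by: H0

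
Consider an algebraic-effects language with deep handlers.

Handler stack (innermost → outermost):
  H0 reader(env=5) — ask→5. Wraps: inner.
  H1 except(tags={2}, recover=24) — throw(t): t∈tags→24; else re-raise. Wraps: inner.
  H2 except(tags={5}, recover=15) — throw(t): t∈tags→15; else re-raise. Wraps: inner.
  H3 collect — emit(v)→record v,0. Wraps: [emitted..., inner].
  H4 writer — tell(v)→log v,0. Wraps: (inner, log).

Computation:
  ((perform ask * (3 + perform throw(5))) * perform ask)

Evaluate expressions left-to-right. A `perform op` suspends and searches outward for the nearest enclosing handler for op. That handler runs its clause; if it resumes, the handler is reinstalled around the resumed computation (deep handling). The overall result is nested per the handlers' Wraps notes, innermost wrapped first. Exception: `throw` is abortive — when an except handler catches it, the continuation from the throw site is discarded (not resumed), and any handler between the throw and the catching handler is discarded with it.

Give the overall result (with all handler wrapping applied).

Evaluation trace:
ask @ H0 ⇒ 5
throw(5) @ H1 re-raised
throw(5) @ H2 caught ⇒ 15
H3 returns [15]
H4 returns ([15], ())
= ([15], ())

Answer: ([15], ())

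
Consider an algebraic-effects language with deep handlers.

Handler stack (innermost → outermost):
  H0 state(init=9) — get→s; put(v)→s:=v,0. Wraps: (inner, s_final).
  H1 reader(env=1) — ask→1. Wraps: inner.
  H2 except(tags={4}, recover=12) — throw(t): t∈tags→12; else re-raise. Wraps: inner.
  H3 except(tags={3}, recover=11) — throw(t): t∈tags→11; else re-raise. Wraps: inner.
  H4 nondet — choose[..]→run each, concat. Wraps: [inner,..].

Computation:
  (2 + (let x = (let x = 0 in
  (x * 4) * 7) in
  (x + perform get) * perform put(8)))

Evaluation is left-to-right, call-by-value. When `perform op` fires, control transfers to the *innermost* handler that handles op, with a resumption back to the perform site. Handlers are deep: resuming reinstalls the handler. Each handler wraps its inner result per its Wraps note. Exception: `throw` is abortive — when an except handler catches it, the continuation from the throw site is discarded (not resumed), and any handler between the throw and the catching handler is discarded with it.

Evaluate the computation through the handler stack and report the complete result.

Step-by-step:
get @ H0 ⇒ 9
put(8) @ H0 ⇒ s:=8
H0 returns (2, 8)
H1 returns (2, 8)
H2 returns (2, 8)
H3 returns (2, 8)
H4 returns [(2, 8)]
= [(2, 8)]

Answer: [(2, 8)]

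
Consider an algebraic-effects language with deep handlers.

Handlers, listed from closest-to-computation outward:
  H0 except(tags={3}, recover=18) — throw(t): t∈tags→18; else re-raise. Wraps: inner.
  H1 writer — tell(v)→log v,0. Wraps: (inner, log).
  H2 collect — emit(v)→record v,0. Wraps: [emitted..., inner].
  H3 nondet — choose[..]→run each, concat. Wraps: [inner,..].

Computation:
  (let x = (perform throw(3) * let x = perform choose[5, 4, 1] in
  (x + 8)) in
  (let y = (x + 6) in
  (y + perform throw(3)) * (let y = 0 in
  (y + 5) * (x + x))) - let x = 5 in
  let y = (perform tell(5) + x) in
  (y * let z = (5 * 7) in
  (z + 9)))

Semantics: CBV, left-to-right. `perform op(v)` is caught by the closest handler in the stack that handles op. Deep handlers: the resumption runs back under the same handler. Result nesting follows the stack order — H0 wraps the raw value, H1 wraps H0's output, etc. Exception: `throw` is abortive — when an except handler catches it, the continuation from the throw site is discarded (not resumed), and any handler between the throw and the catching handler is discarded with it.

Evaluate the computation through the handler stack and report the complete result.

Answer: [[(18, ())]]

Step-by-step:
throw(3) @ H0 caught ⇒ 18
H1 returns (18, ())
H2 returns [(18, ())]
H3 returns [[(18, ())]]
= [[(18, ())]]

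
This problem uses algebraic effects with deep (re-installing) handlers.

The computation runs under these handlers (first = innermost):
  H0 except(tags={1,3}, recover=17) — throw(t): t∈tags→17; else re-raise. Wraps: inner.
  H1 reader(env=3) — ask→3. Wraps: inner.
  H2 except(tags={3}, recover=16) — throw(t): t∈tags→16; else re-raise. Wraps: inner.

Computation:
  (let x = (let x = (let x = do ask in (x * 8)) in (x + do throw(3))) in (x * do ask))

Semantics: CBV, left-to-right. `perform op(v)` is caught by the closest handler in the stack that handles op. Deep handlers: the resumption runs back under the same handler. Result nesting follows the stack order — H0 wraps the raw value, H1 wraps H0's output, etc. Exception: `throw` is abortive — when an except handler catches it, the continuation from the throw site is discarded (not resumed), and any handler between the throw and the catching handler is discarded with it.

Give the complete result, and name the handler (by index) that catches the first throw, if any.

Answer: 17 ; first throw caught by: H0

Evaluation trace:
ask @ H1 ⇒ 3
throw(3) @ H0 caught ⇒ 17
H1 returns 17
H2 returns 17
= 17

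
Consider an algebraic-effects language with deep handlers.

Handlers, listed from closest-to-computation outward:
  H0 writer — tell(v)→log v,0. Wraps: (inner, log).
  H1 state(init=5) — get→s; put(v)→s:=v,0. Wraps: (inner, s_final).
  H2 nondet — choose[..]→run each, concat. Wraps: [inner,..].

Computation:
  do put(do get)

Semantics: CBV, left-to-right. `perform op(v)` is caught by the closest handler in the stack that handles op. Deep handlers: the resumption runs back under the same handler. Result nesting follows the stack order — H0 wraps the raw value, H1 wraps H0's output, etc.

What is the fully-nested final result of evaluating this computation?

Evaluation trace:
get @ H1 ⇒ 5
put(5) @ H1 ⇒ s:=5
H0 returns (0, ())
H1 returns ((0, ()), 5)
H2 returns [((0, ()), 5)]
= [((0, ()), 5)]

Answer: [((0, ()), 5)]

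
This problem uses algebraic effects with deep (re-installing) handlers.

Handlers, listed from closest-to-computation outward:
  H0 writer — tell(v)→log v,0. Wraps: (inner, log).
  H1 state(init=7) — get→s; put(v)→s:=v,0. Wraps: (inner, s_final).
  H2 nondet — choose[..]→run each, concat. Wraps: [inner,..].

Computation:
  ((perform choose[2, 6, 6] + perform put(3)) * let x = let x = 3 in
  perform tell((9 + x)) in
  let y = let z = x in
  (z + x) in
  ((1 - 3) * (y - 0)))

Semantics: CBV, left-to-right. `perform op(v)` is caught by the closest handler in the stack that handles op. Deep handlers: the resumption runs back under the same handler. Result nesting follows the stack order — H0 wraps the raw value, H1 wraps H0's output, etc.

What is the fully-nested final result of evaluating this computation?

Answer: [((0, (12)), 3), ((0, (12)), 3), ((0, (12)), 3)]

Evaluation trace:
choose[2, 6, 6] @ H2
  branch[0] choose=2:
    put(3) @ H1 ⇒ s:=3
    tell(12) @ H0 ⇒ log+=12
    H0 returns (0, (12))
    H1 returns ((0, (12)), 3)
    H2 returns [((0, (12)), 3)]
  branch[1] choose=6:
    put(3) @ H1 ⇒ s:=3
    tell(12) @ H0 ⇒ log+=12
    H0 returns (0, (12))
    H1 returns ((0, (12)), 3)
    H2 returns [((0, (12)), 3)]
  branch[2] choose=6:
    put(3) @ H1 ⇒ s:=3
    tell(12) @ H0 ⇒ log+=12
    H0 returns (0, (12))
    H1 returns ((0, (12)), 3)
    H2 returns [((0, (12)), 3)]
= [((0, (12)), 3), ((0, (12)), 3), ((0, (12)), 3)]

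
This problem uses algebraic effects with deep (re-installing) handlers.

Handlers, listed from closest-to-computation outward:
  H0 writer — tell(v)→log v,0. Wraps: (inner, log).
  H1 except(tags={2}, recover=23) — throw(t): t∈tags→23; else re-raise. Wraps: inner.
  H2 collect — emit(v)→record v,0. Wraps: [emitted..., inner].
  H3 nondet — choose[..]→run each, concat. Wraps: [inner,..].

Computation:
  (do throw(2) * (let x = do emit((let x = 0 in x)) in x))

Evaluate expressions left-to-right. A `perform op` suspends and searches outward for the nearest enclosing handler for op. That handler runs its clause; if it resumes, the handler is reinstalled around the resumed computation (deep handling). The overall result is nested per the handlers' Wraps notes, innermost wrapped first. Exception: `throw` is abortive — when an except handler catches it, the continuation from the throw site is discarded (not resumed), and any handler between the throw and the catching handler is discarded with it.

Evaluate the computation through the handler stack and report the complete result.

Evaluation trace:
throw(2) @ H1 caught ⇒ 23
H2 returns [23]
H3 returns [[23]]
= [[23]]

Answer: [[23]]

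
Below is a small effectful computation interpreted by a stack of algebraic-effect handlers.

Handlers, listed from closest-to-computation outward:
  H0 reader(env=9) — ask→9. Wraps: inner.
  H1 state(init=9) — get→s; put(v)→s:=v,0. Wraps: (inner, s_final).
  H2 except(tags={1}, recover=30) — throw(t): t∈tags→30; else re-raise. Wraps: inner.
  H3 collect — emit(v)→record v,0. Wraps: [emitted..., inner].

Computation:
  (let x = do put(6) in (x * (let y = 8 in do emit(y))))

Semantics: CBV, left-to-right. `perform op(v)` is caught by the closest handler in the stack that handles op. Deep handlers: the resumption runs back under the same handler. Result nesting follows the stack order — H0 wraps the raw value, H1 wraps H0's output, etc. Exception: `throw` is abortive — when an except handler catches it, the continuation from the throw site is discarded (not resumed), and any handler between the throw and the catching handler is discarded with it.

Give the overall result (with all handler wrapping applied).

Answer: [8, (0, 6)]

Step-by-step:
put(6) @ H1 ⇒ s:=6
emit(8) @ H3 ⇒ out+=8
H0 returns 0
H1 returns (0, 6)
H2 returns (0, 6)
H3 returns [8, (0, 6)]
= [8, (0, 6)]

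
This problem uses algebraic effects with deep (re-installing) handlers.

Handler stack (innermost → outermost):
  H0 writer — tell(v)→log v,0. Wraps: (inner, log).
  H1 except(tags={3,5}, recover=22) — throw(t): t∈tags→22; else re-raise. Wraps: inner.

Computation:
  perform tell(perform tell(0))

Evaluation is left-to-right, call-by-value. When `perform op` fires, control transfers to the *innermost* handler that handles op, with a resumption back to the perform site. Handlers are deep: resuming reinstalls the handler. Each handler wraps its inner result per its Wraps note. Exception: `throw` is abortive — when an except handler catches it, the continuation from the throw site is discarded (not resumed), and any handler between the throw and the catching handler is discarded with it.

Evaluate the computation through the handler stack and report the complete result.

Evaluation trace:
tell(0) @ H0 ⇒ log+=0
tell(0) @ H0 ⇒ log+=0
H0 returns (0, (0, 0))
H1 returns (0, (0, 0))
= (0, (0, 0))

Answer: (0, (0, 0))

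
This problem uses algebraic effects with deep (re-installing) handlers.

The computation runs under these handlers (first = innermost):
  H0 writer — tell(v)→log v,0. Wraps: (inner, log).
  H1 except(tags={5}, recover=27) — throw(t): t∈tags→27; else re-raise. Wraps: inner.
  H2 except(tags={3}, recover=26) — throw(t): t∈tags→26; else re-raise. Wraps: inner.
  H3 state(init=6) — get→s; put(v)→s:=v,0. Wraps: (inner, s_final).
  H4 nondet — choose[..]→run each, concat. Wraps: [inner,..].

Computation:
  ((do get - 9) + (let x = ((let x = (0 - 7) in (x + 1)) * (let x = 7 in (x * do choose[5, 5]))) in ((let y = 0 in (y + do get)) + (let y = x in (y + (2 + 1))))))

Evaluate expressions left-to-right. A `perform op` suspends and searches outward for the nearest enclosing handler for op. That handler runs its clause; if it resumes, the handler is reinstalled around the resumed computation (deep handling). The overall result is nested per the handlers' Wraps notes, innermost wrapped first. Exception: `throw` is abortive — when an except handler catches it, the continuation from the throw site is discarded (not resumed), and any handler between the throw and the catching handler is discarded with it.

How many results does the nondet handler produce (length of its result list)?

Working:
get @ H3 ⇒ 6
choose[5, 5] @ H4
  branch[0] choose=5:
    get @ H3 ⇒ 6
    H0 returns (-204, ())
    H1 returns (-204, ())
    H2 returns (-204, ())
    H3 returns ((-204, ()), 6)
    H4 returns [((-204, ()), 6)]
  branch[1] choose=5:
    get @ H3 ⇒ 6
    H0 returns (-204, ())
    H1 returns (-204, ())
    H2 returns (-204, ())
    H3 returns ((-204, ()), 6)
    H4 returns [((-204, ()), 6)]
= [((-204, ()), 6), ((-204, ()), 6)]

Answer: 2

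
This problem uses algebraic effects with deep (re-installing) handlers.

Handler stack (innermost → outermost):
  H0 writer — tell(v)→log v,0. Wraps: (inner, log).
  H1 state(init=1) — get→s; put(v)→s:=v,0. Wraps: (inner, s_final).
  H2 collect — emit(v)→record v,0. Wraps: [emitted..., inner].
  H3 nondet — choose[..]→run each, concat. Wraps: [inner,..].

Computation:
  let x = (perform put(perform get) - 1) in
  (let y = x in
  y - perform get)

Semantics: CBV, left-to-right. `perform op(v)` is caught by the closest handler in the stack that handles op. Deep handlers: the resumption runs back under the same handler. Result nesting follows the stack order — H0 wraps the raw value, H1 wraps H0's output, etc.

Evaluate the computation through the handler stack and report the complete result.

Step-by-step:
get @ H1 ⇒ 1
put(1) @ H1 ⇒ s:=1
get @ H1 ⇒ 1
H0 returns (-2, ())
H1 returns ((-2, ()), 1)
H2 returns [((-2, ()), 1)]
H3 returns [[((-2, ()), 1)]]
= [[((-2, ()), 1)]]

Answer: [[((-2, ()), 1)]]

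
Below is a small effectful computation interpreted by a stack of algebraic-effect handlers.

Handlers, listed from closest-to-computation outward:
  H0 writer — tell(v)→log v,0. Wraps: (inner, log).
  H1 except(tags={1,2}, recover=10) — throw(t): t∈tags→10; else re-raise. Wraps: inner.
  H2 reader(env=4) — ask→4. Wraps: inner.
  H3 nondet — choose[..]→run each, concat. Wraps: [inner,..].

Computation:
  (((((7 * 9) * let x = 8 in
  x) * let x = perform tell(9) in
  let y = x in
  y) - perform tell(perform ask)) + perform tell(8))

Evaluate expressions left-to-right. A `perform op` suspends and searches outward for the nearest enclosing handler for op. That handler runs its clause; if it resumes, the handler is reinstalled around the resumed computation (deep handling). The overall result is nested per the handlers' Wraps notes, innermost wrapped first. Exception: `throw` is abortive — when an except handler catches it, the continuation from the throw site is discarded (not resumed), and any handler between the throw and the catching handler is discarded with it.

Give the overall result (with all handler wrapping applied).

Evaluation trace:
tell(9) @ H0 ⇒ log+=9
ask @ H2 ⇒ 4
tell(4) @ H0 ⇒ log+=4
tell(8) @ H0 ⇒ log+=8
H0 returns (0, (9, 4, 8))
H1 returns (0, (9, 4, 8))
H2 returns (0, (9, 4, 8))
H3 returns [(0, (9, 4, 8))]
= [(0, (9, 4, 8))]

Answer: [(0, (9, 4, 8))]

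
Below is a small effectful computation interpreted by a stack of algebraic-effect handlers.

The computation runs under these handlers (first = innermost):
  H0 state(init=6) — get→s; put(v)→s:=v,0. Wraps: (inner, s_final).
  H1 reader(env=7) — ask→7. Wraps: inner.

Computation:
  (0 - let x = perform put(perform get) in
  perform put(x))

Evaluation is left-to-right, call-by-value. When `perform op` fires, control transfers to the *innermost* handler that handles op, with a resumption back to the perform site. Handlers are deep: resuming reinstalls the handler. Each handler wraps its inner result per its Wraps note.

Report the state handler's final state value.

Working:
get @ H0 ⇒ 6
put(6) @ H0 ⇒ s:=6
put(0) @ H0 ⇒ s:=0
H0 returns (0, 0)
H1 returns (0, 0)
= (0, 0)

Answer: 0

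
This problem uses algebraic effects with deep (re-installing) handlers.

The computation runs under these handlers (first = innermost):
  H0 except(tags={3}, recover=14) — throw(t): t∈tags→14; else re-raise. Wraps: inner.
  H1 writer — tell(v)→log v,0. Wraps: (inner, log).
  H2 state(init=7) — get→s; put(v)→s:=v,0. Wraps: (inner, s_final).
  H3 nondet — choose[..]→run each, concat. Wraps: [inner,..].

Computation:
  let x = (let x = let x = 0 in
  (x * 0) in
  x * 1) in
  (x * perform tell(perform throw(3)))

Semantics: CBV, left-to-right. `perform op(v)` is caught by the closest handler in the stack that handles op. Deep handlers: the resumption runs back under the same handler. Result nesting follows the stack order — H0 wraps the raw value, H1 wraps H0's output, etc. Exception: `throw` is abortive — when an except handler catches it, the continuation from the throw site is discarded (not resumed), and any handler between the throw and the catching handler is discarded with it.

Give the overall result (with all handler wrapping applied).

Answer: [((14, ()), 7)]

Step-by-step:
throw(3) @ H0 caught ⇒ 14
H1 returns (14, ())
H2 returns ((14, ()), 7)
H3 returns [((14, ()), 7)]
= [((14, ()), 7)]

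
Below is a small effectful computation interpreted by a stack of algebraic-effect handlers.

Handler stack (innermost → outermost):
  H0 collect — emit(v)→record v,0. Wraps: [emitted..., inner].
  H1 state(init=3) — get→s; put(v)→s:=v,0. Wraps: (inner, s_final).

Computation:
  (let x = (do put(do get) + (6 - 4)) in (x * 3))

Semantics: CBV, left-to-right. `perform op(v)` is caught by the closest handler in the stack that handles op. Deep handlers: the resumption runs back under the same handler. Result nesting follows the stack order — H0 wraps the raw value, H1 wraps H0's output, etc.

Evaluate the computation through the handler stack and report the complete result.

Working:
get @ H1 ⇒ 3
put(3) @ H1 ⇒ s:=3
H0 returns [6]
H1 returns ([6], 3)
= ([6], 3)

Answer: ([6], 3)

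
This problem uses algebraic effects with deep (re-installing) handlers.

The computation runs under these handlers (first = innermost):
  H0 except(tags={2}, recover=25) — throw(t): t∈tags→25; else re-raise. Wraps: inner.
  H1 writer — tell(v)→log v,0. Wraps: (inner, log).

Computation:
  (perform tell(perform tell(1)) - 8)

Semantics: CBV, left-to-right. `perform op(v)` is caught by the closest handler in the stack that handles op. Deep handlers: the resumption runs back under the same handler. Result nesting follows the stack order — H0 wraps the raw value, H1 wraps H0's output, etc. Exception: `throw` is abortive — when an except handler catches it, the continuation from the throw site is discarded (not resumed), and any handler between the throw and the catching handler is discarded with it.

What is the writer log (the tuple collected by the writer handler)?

Working:
tell(1) @ H1 ⇒ log+=1
tell(0) @ H1 ⇒ log+=0
H0 returns -8
H1 returns (-8, (1, 0))
= (-8, (1, 0))

Answer: (1, 0)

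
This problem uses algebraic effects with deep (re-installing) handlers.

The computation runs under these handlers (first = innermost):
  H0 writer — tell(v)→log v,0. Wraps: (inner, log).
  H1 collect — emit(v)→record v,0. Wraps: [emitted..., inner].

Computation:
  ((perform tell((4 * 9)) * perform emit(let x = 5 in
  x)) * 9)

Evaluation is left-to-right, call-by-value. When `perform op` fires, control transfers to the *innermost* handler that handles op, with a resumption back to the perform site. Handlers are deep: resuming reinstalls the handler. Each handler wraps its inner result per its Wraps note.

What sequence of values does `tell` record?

Evaluation trace:
tell(36) @ H0 ⇒ log+=36
emit(5) @ H1 ⇒ out+=5
H0 returns (0, (36))
H1 returns [5, (0, (36))]
= [5, (0, (36))]

Answer: (36)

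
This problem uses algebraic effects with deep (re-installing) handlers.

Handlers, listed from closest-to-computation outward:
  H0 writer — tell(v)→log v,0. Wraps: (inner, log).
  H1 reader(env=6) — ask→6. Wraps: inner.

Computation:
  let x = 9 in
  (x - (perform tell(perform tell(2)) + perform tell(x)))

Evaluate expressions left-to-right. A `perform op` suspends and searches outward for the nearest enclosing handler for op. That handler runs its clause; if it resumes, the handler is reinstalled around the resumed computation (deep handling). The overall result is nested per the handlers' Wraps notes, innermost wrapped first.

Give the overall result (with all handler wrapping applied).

Evaluation trace:
tell(2) @ H0 ⇒ log+=2
tell(0) @ H0 ⇒ log+=0
tell(9) @ H0 ⇒ log+=9
H0 returns (9, (2, 0, 9))
H1 returns (9, (2, 0, 9))
= (9, (2, 0, 9))

Answer: (9, (2, 0, 9))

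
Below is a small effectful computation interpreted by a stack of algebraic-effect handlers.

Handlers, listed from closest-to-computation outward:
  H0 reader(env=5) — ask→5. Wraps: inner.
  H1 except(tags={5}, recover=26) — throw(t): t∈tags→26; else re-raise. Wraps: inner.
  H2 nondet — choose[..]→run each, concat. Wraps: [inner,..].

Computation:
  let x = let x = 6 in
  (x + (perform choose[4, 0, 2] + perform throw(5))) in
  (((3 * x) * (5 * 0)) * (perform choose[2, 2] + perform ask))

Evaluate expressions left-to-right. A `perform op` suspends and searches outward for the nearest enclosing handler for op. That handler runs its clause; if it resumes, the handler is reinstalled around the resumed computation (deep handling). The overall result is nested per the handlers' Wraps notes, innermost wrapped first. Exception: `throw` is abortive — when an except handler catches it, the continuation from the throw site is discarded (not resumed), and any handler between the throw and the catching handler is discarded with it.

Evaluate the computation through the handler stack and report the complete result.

Evaluation trace:
choose[4, 0, 2] @ H2
  branch[0] choose=4:
    throw(5) @ H1 caught ⇒ 26
    H2 returns [26]
  branch[1] choose=0:
    throw(5) @ H1 caught ⇒ 26
    H2 returns [26]
  branch[2] choose=2:
    throw(5) @ H1 caught ⇒ 26
    H2 returns [26]
= [26, 26, 26]

Answer: [26, 26, 26]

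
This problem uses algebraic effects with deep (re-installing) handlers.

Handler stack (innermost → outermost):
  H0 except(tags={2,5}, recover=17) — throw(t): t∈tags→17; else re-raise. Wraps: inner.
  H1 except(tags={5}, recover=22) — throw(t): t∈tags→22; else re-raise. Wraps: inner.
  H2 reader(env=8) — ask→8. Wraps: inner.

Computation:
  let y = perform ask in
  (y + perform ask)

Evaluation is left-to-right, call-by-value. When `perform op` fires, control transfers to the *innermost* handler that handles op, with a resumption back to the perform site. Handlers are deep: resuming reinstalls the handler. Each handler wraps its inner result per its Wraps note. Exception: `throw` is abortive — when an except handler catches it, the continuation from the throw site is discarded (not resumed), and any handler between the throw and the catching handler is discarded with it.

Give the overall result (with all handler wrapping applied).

Step-by-step:
ask @ H2 ⇒ 8
ask @ H2 ⇒ 8
H0 returns 16
H1 returns 16
H2 returns 16
= 16

Answer: 16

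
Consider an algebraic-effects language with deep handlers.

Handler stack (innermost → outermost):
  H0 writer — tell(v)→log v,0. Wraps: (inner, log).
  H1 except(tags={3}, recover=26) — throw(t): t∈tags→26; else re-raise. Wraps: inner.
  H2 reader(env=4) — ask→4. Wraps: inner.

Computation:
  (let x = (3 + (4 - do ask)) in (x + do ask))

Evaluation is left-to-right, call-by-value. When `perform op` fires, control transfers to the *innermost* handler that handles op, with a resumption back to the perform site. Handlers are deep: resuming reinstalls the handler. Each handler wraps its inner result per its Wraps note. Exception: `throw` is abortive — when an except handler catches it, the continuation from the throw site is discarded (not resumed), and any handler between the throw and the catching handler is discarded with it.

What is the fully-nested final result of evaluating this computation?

Step-by-step:
ask @ H2 ⇒ 4
ask @ H2 ⇒ 4
H0 returns (7, ())
H1 returns (7, ())
H2 returns (7, ())
= (7, ())

Answer: (7, ())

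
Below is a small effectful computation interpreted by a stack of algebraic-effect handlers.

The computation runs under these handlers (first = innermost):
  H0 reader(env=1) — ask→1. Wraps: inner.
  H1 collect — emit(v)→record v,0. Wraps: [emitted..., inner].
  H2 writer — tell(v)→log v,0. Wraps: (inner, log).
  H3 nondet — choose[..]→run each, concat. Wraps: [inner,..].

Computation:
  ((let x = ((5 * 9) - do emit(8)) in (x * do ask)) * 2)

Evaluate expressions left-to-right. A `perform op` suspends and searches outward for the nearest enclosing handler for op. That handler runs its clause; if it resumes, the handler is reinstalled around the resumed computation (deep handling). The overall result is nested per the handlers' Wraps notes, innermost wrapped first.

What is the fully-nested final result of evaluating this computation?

Answer: [([8, 90], ())]

Evaluation trace:
emit(8) @ H1 ⇒ out+=8
ask @ H0 ⇒ 1
H0 returns 90
H1 returns [8, 90]
H2 returns ([8, 90], ())
H3 returns [([8, 90], ())]
= [([8, 90], ())]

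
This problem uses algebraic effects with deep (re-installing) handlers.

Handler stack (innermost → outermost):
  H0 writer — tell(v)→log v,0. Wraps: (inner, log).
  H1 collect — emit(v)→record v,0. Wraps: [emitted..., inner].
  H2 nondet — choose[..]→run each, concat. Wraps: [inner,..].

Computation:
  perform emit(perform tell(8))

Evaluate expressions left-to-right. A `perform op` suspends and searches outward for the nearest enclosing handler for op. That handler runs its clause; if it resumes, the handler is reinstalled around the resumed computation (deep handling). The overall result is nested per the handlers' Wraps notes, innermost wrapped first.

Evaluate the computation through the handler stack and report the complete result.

Step-by-step:
tell(8) @ H0 ⇒ log+=8
emit(0) @ H1 ⇒ out+=0
H0 returns (0, (8))
H1 returns [0, (0, (8))]
H2 returns [[0, (0, (8))]]
= [[0, (0, (8))]]

Answer: [[0, (0, (8))]]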